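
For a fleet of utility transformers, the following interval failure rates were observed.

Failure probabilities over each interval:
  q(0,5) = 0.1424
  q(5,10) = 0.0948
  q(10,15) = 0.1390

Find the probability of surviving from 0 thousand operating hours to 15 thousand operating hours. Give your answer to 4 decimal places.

The overall survival probability is (1 − 0.1424) × (1 − 0.0948) × (1 − 0.1390).
= 0.8576 × 0.9052 × 0.8610 = 0.668394.

0.6684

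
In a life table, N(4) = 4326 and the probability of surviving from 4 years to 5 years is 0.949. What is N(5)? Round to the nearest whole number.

N(5) = N(4) × p = 4326 × 0.949 = 4105.

4105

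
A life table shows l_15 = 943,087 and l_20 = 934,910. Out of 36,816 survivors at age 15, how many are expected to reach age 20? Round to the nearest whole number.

The relevant probability is 934,910/943,087 = 0.991330.
Expected number = 36,816 × 0.991330 = 36497.

36497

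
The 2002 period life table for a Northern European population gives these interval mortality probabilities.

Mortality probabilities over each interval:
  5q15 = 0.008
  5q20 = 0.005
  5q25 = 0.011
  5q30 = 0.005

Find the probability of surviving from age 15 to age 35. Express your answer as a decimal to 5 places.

0.97130

Survival from 15 to 35 is the product of surviving each interval: (1 − 0.008) × (1 − 0.005) × (1 − 0.011) × (1 − 0.005).
= 0.992 × 0.995 × 0.989 × 0.995 = 0.971302.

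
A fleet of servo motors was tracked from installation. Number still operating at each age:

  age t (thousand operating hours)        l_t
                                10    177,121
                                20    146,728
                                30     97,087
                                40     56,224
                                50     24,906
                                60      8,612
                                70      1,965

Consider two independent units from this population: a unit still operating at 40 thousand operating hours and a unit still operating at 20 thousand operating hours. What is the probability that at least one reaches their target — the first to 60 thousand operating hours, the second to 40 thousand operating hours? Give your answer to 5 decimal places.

0.47766

p₁ = l_60/l_40 = 8,612/56,224 = 0.153173; p₂ = l_40/l_20 = 56,224/146,728 = 0.383185.
P(at least one) = 1 − (1−p₁)(1−p₂) = 1 − 0.846827 × 0.616815 = 0.477664.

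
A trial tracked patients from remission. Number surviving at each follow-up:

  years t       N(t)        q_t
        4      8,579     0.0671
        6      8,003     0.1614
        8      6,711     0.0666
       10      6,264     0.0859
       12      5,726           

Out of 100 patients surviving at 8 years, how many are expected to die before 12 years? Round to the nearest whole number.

The relevant probability is 1 − 5,726/6,711 = 0.146774.
Expected number = 100 × 0.146774 = 15.

15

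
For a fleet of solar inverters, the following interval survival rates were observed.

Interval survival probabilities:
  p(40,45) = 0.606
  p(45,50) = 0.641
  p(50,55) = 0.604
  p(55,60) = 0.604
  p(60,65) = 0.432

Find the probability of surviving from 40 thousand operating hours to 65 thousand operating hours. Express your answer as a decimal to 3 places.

Survival from 40 to 65 is the product of surviving each interval: 0.606 × 0.641 × 0.604 × 0.604 × 0.432.
= 0.061219.

0.061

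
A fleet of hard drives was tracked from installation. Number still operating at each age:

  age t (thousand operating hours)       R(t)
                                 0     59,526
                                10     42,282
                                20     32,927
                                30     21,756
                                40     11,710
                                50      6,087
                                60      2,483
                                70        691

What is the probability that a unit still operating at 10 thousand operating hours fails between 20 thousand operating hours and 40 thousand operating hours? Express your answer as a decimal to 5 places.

This is the probability of reaching 20 but not 40, conditional on being operational at 10: (R(20) − R(40)) / R(10).
= (32,927 − 11,710) / 42,282 = 21,217 / 42,282 = 0.501797.

0.50180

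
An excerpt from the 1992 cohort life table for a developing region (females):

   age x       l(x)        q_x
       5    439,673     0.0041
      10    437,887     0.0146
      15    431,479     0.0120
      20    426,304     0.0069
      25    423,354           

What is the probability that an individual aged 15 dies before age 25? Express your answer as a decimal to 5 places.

P(die before 25 | alive at 15) = 1 − l(25)/l(15) = 1 − 423,354/431,479 = (8,125)/431,479 = 0.018831.

0.01883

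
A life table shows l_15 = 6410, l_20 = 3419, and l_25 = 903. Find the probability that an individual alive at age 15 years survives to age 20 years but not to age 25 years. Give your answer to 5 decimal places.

0.39251

This is the probability of reaching 20 but not 25, conditional on being alive at 15: (l_20 − l_25) / l_15.
= (3419 − 903) / 6410 = 2516 / 6410 = 0.392512.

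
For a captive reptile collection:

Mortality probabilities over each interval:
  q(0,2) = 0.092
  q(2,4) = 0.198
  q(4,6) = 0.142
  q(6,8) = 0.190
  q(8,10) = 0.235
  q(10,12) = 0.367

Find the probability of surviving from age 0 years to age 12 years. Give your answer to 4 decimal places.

Survival from 0 to 12 is the product of surviving each interval: (1 − 0.092) × (1 − 0.198) × (1 − 0.142) × (1 − 0.190) × (1 − 0.235) × (1 − 0.367).
= 0.908 × 0.802 × 0.858 × 0.810 × 0.765 × 0.633 = 0.245074.

0.2451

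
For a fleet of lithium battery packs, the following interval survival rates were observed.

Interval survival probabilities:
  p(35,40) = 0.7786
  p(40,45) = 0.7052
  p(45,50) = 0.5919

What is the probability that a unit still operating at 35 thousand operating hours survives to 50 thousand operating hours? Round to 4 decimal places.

0.3250

P(survive 35→50) = 0.7786 × 0.7052 × 0.5919.
= 0.324994.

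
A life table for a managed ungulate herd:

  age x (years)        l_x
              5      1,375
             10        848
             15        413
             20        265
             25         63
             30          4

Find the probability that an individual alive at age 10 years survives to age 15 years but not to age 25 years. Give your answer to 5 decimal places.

This is the probability of reaching 15 but not 25, conditional on being alive at 10: (l_15 − l_25) / l_10.
= (413 − 63) / 848 = 350 / 848 = 0.412736.

0.41274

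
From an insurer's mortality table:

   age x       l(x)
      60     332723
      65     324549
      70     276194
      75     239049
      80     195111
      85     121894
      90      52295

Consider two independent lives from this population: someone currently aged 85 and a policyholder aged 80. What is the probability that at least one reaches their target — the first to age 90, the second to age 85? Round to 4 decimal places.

p₁ = l(90)/l(85) = 52295/121894 = 0.429020; p₂ = l(85)/l(80) = 121894/195111 = 0.624742.
P(at least one) = 1 − (1−p₁)(1−p₂) = 1 − 0.570980 × 0.375258 = 0.785735.

0.7857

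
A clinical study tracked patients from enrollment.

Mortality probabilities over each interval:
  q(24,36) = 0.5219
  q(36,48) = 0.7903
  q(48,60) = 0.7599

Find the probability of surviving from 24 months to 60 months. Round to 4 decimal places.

0.0241

P(survive 24→60) = (1 − 0.5219) × (1 − 0.7903) × (1 − 0.7599).
= 0.4781 × 0.2097 × 0.2401 = 0.024072.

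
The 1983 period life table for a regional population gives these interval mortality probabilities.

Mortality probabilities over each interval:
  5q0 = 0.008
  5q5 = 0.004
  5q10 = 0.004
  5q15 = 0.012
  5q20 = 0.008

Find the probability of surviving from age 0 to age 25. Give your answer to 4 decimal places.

0.9645

Survival from 0 to 25 is the product of surviving each interval: (1 − 0.008) × (1 − 0.004) × (1 − 0.004) × (1 − 0.012) × (1 − 0.008).
= 0.992 × 0.996 × 0.996 × 0.988 × 0.992 = 0.964493.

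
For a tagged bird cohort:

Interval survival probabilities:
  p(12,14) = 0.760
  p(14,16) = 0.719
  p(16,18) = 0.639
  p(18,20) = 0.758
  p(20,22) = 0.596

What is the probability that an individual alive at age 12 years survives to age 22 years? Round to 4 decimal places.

P(survive 12→22) = 0.760 × 0.719 × 0.639 × 0.758 × 0.596.
= 0.157746.

0.1577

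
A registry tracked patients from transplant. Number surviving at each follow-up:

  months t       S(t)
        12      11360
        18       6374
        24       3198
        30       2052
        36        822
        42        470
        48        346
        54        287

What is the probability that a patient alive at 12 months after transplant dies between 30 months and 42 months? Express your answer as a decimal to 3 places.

This is the probability of reaching 30 but not 42, conditional on being alive at 12: (S(30) − S(42)) / S(12).
= (2052 − 470) / 11360 = 1582 / 11360 = 0.139261.

0.139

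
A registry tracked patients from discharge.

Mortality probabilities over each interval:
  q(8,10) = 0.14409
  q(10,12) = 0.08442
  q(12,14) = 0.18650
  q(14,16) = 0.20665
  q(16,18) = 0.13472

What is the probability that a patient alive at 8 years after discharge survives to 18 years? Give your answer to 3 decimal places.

0.438

Chaining the interval survival probabilities: (1 − 0.14409) × (1 − 0.08442) × (1 − 0.18650) × (1 − 0.20665) × (1 − 0.13472).
= 0.85591 × 0.91558 × 0.81350 × 0.79335 × 0.86528 = 0.437626.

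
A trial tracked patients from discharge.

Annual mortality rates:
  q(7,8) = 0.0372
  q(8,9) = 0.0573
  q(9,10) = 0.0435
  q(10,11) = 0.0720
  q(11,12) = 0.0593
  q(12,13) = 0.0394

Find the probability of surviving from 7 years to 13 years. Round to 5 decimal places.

0.72801

The overall survival probability is (1 − 0.0372) × (1 − 0.0573) × (1 − 0.0435) × (1 − 0.0720) × (1 − 0.0593) × (1 − 0.0394).
= 0.9628 × 0.9427 × 0.9565 × 0.9280 × 0.9407 × 0.9606 = 0.728008.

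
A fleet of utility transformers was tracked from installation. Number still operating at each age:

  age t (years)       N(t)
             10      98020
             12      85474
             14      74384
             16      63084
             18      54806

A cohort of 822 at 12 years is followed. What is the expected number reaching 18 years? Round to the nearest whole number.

527

The relevant probability is 54806/85474 = 0.641201.
Expected number = 822 × 0.641201 = 527.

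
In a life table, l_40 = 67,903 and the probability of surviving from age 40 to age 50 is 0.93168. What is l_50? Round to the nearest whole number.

l_50 = l_40 × p = 67,903 × 0.93168 = 63264.

63264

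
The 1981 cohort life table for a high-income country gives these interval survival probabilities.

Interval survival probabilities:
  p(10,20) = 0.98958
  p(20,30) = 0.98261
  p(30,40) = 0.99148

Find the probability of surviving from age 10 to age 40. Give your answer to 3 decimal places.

0.964

P(survive 10→40) = 0.98958 × 0.98261 × 0.99148.
= 0.964087.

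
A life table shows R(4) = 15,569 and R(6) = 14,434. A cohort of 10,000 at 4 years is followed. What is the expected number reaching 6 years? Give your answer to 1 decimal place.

9271.0

The relevant probability is 14,434/15,569 = 0.927099.
Expected number = 10,000 × 0.927099 = 9271.0.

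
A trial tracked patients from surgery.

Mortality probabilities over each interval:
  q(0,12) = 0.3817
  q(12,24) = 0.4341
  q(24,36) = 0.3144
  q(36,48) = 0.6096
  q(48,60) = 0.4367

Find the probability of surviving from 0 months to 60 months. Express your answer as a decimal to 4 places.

0.0528

Chaining the interval survival probabilities: (1 − 0.3817) × (1 − 0.4341) × (1 − 0.3144) × (1 − 0.6096) × (1 − 0.4367).
= 0.6183 × 0.5659 × 0.6856 × 0.3904 × 0.5633 = 0.052754.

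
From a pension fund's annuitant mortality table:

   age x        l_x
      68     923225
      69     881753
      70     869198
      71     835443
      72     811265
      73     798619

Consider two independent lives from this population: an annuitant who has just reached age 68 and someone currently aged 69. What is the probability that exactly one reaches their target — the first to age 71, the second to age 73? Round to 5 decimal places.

0.17144

p₁ = l_71/l_68 = 835443/923225 = 0.904918; p₂ = l_73/l_69 = 798619/881753 = 0.905717.
P(exactly one) = p₁(1−p₂) + (1−p₁)p₂ = 0.085318 + 0.086117 = 0.171436.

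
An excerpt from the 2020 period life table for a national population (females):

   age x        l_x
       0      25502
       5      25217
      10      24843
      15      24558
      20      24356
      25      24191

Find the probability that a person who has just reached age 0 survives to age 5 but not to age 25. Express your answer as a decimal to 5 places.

We want 5|20q0 = (l_5 − l_25)/l_0.
This is the probability of reaching 5 but not 25, conditional on being alive at 0: (l_5 − l_25) / l_0.
= (25217 − 24191) / 25502 = 1026 / 25502 = 0.040232.

0.04023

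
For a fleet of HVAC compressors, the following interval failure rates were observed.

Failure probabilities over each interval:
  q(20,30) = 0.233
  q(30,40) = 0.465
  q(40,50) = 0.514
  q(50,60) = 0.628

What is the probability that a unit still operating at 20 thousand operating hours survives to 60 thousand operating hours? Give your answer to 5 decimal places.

Survival from 20 to 60 is the product of surviving each interval: (1 − 0.233) × (1 − 0.465) × (1 − 0.514) × (1 − 0.628).
= 0.767 × 0.535 × 0.486 × 0.372 = 0.074187.

0.07419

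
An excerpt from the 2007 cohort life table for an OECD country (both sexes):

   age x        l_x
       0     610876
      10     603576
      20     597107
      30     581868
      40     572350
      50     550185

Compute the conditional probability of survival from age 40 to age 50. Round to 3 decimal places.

0.961

The conditional survival probability is l_50/l_40 = 550185/572350 = 0.961274.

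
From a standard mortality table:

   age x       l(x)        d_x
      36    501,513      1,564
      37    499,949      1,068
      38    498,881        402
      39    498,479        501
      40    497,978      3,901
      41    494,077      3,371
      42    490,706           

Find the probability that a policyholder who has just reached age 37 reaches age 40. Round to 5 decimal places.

The conditional survival probability is l(40)/l(37) = 497,978/499,949 = 0.996058.

0.99606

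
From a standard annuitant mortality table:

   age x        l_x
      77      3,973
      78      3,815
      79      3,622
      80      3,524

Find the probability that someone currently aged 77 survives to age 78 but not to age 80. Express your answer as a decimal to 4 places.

This is the probability of reaching 78 but not 80, conditional on being alive at 77: (l_78 − l_80) / l_77.
= (3,815 − 3,524) / 3,973 = 291 / 3,973 = 0.073244.

0.0732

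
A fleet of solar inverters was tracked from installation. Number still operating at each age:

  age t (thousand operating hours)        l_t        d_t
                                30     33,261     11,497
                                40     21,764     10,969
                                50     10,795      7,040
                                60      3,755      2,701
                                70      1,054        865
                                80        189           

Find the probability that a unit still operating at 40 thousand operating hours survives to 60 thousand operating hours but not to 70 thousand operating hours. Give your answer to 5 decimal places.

0.12410

This is the probability of reaching 60 but not 70, conditional on being operational at 40: (l_60 − l_70) / l_40.
= (3,755 − 1,054) / 21,764 = 2,701 / 21,764 = 0.124104.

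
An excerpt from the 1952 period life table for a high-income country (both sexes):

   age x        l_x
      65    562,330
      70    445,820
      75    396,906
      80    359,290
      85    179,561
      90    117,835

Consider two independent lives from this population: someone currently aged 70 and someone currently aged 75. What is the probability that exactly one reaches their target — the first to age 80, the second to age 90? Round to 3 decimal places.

0.624

p₁ = l_80/l_70 = 359,290/445,820 = 0.805908; p₂ = l_90/l_75 = 117,835/396,906 = 0.296884.
P(exactly one) = p₁(1−p₂) + (1−p₁)p₂ = 0.566647 + 0.057623 = 0.624270.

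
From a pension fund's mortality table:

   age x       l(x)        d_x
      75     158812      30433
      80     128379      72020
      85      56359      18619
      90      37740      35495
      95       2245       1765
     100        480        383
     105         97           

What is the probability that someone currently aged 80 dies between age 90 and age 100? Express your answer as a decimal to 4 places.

This is the probability of reaching 90 but not 100, conditional on being alive at 80: (l(90) − l(100)) / l(80).
= (37740 − 480) / 128379 = 37260 / 128379 = 0.290234.

0.2902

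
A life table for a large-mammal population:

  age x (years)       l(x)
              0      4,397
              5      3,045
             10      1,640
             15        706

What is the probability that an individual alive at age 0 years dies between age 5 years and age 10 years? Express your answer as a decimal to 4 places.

0.3195

This is the probability of reaching 5 but not 10, conditional on being alive at 0: (l(5) − l(10)) / l(0).
= (3,045 − 1,640) / 4,397 = 1,405 / 4,397 = 0.319536.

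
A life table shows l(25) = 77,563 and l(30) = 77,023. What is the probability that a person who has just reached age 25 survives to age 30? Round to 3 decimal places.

The conditional survival probability is l(30)/l(25) = 77,023/77,563 = 0.993038.

0.993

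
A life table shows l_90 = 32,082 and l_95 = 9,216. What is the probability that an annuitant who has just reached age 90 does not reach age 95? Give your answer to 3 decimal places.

P(die before 95 | alive at 90) = 1 − l_95/l_90 = 1 − 9,216/32,082 = (22,866)/32,082 = 0.712736.

0.713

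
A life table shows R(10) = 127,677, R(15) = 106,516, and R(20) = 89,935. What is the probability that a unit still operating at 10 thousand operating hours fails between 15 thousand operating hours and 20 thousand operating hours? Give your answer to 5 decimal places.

This is the probability of reaching 15 but not 20, conditional on being operational at 10: (R(15) − R(20)) / R(10).
= (106,516 − 89,935) / 127,677 = 16,581 / 127,677 = 0.129867.

0.12987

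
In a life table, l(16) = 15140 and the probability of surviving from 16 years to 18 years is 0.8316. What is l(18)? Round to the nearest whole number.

12590

l(18) = l(16) × p = 15140 × 0.8316 = 12590.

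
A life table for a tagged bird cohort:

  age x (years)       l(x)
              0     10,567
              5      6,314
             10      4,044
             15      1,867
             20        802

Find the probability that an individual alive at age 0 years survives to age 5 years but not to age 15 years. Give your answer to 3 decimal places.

0.421

This is the probability of reaching 5 but not 15, conditional on being alive at 0: (l(5) − l(15)) / l(0).
= (6,314 − 1,867) / 10,567 = 4,447 / 10,567 = 0.420838.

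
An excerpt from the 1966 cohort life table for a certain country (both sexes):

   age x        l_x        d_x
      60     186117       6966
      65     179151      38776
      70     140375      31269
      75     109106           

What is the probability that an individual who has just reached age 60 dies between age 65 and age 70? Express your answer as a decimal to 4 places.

We want 5|5q60 = (l_65 − l_70)/l_60.
This is the probability of reaching 65 but not 70, conditional on being alive at 60: (l_65 − l_70) / l_60.
= (179151 − 140375) / 186117 = 38776 / 186117 = 0.208342.

0.2083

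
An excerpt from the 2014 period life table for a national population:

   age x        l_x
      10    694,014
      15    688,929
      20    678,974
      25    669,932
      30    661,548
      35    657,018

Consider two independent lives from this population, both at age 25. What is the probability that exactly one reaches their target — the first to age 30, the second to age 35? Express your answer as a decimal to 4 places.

p₁ = l_30/l_25 = 661,548/669,932 = 0.987485; p₂ = l_35/l_25 = 657,018/669,932 = 0.980723.
P(exactly one) = p₁(1−p₂) + (1−p₁)p₂ = 0.019036 + 0.012274 = 0.031309.

0.0313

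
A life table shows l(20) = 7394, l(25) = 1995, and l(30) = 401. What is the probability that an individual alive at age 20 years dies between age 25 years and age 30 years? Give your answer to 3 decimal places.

0.216

This is the probability of reaching 25 but not 30, conditional on being alive at 20: (l(25) − l(30)) / l(20).
= (1995 − 401) / 7394 = 1594 / 7394 = 0.215580.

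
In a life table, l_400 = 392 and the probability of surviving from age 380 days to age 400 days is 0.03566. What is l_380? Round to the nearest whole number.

10993

l_380 = l_400 / p = 392 / 0.03566 = 10993.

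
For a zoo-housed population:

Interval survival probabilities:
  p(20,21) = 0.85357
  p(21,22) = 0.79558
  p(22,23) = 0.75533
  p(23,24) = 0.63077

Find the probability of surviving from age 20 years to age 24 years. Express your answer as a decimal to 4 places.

P(survive 20→24) = 0.85357 × 0.79558 × 0.75533 × 0.63077.
= 0.323542.

0.3235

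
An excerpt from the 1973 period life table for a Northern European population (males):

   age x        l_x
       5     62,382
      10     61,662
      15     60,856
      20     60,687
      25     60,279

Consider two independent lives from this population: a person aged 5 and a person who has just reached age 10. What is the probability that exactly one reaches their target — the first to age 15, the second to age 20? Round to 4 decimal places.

p₁ = l_15/l_5 = 60,856/62,382 = 0.975538; p₂ = l_20/l_10 = 60,687/61,662 = 0.984188.
P(exactly one) = p₁(1−p₂) + (1−p₁)p₂ = 0.015425 + 0.024075 = 0.039500.

0.0395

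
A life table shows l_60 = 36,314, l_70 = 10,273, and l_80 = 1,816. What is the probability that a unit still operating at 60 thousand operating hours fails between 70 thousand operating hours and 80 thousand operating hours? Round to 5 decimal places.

0.23289

This is the probability of reaching 70 but not 80, conditional on being operational at 60: (l_70 − l_80) / l_60.
= (10,273 − 1,816) / 36,314 = 8,457 / 36,314 = 0.232885.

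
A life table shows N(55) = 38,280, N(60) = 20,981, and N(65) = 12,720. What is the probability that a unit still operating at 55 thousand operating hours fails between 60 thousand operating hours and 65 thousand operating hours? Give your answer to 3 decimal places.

This is the probability of reaching 60 but not 65, conditional on being operational at 55: (N(60) − N(65)) / N(55).
= (20,981 − 12,720) / 38,280 = 8,261 / 38,280 = 0.215805.

0.216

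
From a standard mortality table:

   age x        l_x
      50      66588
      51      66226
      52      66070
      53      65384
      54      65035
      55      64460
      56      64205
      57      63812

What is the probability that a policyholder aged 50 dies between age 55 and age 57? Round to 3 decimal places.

We want 5|2q50 = (l_55 − l_57)/l_50.
This is the probability of reaching 55 but not 57, conditional on being alive at 50: (l_55 − l_57) / l_50.
= (64460 − 63812) / 66588 = 648 / 66588 = 0.009731.

0.010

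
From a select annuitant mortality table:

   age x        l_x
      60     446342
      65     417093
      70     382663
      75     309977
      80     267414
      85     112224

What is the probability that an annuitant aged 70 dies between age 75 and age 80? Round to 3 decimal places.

This is the probability of reaching 75 but not 80, conditional on being alive at 70: (l_75 − l_80) / l_70.
= (309977 − 267414) / 382663 = 42563 / 382663 = 0.111228.

0.111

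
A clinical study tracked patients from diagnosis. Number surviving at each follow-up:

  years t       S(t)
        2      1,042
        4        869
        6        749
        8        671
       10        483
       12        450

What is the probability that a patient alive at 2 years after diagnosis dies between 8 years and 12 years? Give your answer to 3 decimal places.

This is the probability of reaching 8 but not 12, conditional on being alive at 2: (S(8) − S(12)) / S(2).
= (671 − 450) / 1,042 = 221 / 1,042 = 0.212092.

0.212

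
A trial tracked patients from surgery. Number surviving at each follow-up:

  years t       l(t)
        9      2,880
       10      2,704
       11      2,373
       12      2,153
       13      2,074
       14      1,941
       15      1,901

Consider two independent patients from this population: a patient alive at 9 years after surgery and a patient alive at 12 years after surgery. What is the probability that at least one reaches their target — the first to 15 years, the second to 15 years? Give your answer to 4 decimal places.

p₁ = l(15)/l(9) = 1,901/2,880 = 0.660069; p₂ = l(15)/l(12) = 1,901/2,153 = 0.882954.
P(at least one) = 1 − (1−p₁)(1−p₂) = 1 − 0.339931 × 0.117046 = 0.960212.

0.9602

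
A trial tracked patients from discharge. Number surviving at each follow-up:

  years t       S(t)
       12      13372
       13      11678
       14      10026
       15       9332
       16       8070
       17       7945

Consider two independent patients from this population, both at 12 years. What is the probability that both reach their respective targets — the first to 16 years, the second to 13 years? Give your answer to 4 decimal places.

0.5270

p₁ = S(16)/S(12) = 8070/13372 = 0.603500; p₂ = S(13)/S(12) = 11678/13372 = 0.873317.
P(both) = p₁ × p₂ = 0.603500 × 0.873317 = 0.527047.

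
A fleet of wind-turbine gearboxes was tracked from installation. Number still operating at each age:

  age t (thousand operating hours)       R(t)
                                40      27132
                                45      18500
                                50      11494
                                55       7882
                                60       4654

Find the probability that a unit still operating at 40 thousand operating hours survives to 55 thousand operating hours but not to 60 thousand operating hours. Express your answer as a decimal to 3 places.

This is the probability of reaching 55 but not 60, conditional on being operational at 40: (R(55) − R(60)) / R(40).
= (7882 − 4654) / 27132 = 3228 / 27132 = 0.118974.

0.119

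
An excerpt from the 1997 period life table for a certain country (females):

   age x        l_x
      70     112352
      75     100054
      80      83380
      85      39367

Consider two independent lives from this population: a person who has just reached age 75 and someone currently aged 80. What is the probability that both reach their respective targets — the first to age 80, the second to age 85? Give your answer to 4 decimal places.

0.3935

p₁ = l_80/l_75 = 83380/100054 = 0.833350; p₂ = l_85/l_80 = 39367/83380 = 0.472140.
P(both) = p₁ × p₂ = 0.833350 × 0.472140 = 0.393458.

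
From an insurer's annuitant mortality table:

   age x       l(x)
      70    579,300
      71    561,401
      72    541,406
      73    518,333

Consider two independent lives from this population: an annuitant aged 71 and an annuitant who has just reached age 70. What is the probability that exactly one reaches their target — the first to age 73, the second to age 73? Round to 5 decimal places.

p₁ = l(73)/l(71) = 518,333/561,401 = 0.923285; p₂ = l(73)/l(70) = 518,333/579,300 = 0.894757.
P(exactly one) = p₁(1−p₂) + (1−p₁)p₂ = 0.097169 + 0.068641 = 0.165811.

0.16581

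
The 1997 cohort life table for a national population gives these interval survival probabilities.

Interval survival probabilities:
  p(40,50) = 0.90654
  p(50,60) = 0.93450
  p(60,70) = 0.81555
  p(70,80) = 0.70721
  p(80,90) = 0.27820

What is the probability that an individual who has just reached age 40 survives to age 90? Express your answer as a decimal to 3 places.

P(survive 40→90) = 0.90654 × 0.93450 × 0.81555 × 0.70721 × 0.27820.
= 0.135932.

0.136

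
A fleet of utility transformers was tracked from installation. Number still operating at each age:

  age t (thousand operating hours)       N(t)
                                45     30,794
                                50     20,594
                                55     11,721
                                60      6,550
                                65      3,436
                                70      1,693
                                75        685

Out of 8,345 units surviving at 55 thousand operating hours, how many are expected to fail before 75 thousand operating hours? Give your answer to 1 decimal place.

The relevant probability is 1 − 685/11,721 = 0.941558.
Expected number = 8,345 × 0.941558 = 7857.3.

7857.3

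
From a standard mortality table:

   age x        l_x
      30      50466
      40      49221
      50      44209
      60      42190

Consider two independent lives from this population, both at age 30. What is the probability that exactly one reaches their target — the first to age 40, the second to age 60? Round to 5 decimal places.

p₁ = l_40/l_30 = 49221/50466 = 0.975330; p₂ = l_60/l_30 = 42190/50466 = 0.836008.
P(exactly one) = p₁(1−p₂) + (1−p₁)p₂ = 0.159946 + 0.020624 = 0.180571.

0.18057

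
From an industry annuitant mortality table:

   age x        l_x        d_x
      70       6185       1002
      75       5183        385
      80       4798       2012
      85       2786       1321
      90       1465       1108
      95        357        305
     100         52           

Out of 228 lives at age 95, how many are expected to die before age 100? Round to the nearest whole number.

195

The relevant probability is 1 − 52/357 = 0.854342.
Expected number = 228 × 0.854342 = 195.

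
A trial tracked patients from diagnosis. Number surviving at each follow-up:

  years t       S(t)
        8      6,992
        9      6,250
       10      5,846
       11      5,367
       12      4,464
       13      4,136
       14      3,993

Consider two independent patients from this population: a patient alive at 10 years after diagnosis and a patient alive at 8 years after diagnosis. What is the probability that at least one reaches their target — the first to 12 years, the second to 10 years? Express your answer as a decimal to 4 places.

p₁ = S(12)/S(10) = 4,464/5,846 = 0.763599; p₂ = S(10)/S(8) = 5,846/6,992 = 0.836098.
P(at least one) = 1 − (1−p₁)(1−p₂) = 1 − 0.236401 × 0.163902 = 0.961253.

0.9613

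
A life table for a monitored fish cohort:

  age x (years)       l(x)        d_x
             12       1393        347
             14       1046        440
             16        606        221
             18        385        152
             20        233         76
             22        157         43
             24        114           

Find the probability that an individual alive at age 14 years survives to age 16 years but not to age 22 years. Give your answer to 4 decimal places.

0.4293

This is the probability of reaching 16 but not 22, conditional on being alive at 14: (l(16) − l(22)) / l(14).
= (606 − 157) / 1046 = 449 / 1046 = 0.429254.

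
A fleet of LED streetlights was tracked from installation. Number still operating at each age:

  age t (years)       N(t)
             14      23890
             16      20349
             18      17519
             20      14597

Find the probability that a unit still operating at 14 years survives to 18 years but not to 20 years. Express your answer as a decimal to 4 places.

0.1223

This is the probability of reaching 18 but not 20, conditional on being operational at 14: (N(18) − N(20)) / N(14).
= (17519 − 14597) / 23890 = 2922 / 23890 = 0.122311.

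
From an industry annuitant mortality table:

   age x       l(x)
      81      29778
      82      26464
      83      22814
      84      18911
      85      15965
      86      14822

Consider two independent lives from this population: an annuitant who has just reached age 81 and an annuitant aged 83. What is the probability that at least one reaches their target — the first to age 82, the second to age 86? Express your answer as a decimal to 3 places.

0.961

p₁ = l(82)/l(81) = 26464/29778 = 0.888710; p₂ = l(86)/l(83) = 14822/22814 = 0.649689.
P(at least one) = 1 − (1−p₁)(1−p₂) = 1 − 0.111290 × 0.350311 = 0.961014.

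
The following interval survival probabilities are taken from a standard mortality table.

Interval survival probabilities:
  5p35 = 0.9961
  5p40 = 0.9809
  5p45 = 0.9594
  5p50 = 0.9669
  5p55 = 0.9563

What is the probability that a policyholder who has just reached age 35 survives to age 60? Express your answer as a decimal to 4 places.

Survival from 35 to 60 is the product of surviving each interval: 0.9961 × 0.9809 × 0.9594 × 0.9669 × 0.9563.
= 0.866768.

0.8668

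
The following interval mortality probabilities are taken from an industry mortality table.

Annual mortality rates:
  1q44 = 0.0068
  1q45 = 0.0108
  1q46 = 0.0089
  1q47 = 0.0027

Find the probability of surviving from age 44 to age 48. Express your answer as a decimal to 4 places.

0.9711

Survival from 44 to 48 is the product of surviving each interval: (1 − 0.0068) × (1 − 0.0108) × (1 − 0.0089) × (1 − 0.0027).
= 0.9932 × 0.9892 × 0.9911 × 0.9973 = 0.971100.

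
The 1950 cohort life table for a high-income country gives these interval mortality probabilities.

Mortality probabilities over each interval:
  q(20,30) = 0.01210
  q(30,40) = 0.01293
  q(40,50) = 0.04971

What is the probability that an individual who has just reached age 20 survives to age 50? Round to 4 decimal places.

Chaining the interval survival probabilities: (1 − 0.01210) × (1 − 0.01293) × (1 − 0.04971).
= 0.98790 × 0.98707 × 0.95029 = 0.926653.

0.9267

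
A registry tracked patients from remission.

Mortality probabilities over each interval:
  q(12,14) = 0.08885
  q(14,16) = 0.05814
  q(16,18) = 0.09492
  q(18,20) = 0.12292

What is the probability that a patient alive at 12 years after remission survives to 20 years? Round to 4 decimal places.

0.6812

The overall survival probability is (1 − 0.08885) × (1 − 0.05814) × (1 − 0.09492) × (1 − 0.12292).
= 0.91115 × 0.94186 × 0.90508 × 0.87708 = 0.681244.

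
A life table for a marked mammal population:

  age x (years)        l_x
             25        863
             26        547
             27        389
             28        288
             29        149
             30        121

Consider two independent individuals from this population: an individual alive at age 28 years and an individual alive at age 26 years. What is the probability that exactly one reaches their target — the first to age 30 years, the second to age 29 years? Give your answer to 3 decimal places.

0.464

p₁ = l_30/l_28 = 121/288 = 0.420139; p₂ = l_29/l_26 = 149/547 = 0.272395.
P(exactly one) = p₁(1−p₂) + (1−p₁)p₂ = 0.305695 + 0.157951 = 0.463646.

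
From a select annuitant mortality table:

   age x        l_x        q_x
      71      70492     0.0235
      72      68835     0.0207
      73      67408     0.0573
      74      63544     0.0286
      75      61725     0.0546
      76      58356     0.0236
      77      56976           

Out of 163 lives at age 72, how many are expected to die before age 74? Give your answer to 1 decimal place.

12.5

The relevant probability is 1 − 63544/68835 = 0.076865.
Expected number = 163 × 0.076865 = 12.5.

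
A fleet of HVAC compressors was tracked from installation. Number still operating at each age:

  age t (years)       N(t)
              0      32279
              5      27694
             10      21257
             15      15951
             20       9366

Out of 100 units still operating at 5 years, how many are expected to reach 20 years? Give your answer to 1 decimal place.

33.8

The relevant probability is 9366/27694 = 0.338196.
Expected number = 100 × 0.338196 = 33.8.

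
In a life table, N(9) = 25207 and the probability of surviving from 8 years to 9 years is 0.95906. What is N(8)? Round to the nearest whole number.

N(8) = N(9) / p = 25207 / 0.95906 = 26283.

26283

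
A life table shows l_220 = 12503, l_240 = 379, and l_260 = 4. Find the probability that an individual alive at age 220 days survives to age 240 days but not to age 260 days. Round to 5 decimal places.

This is the probability of reaching 240 but not 260, conditional on being alive at 220: (l_240 − l_260) / l_220.
= (379 − 4) / 12503 = 375 / 12503 = 0.029993.

0.02999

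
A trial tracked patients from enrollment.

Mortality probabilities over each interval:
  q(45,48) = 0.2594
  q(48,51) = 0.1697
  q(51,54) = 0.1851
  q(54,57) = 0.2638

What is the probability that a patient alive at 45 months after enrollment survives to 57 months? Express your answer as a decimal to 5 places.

Survival from 45 to 57 is the product of surviving each interval: (1 − 0.2594) × (1 − 0.1697) × (1 − 0.1851) × (1 − 0.2638).
= 0.7406 × 0.8303 × 0.8149 × 0.7362 = 0.368909.

0.36891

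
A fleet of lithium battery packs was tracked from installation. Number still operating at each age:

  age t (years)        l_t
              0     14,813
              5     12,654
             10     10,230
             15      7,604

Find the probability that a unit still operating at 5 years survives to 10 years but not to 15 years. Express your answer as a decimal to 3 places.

This is the probability of reaching 10 but not 15, conditional on being operational at 5: (l_10 − l_15) / l_5.
= (10,230 − 7,604) / 12,654 = 2,626 / 12,654 = 0.207523.

0.208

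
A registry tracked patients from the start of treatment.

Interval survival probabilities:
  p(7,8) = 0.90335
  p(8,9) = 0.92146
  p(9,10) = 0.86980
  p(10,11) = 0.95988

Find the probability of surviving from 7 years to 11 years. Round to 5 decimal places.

P(survive 7→11) = 0.90335 × 0.92146 × 0.86980 × 0.95988.
= 0.694975.

0.69497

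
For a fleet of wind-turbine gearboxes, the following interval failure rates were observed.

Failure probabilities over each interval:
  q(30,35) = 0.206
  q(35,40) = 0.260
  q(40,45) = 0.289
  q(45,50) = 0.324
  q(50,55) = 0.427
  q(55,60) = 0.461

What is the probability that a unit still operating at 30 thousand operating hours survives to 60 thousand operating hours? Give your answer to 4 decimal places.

Chaining the interval survival probabilities: (1 − 0.206) × (1 − 0.260) × (1 − 0.289) × (1 − 0.324) × (1 − 0.427) × (1 − 0.461).
= 0.794 × 0.740 × 0.711 × 0.676 × 0.573 × 0.539 = 0.087219.

0.0872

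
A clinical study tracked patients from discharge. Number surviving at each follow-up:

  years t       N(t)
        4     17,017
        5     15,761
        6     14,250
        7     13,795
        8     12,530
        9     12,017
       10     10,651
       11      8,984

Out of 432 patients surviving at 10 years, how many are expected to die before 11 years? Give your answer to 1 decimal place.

67.6

The relevant probability is 1 − 8,984/10,651 = 0.156511.
Expected number = 432 × 0.156511 = 67.6.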